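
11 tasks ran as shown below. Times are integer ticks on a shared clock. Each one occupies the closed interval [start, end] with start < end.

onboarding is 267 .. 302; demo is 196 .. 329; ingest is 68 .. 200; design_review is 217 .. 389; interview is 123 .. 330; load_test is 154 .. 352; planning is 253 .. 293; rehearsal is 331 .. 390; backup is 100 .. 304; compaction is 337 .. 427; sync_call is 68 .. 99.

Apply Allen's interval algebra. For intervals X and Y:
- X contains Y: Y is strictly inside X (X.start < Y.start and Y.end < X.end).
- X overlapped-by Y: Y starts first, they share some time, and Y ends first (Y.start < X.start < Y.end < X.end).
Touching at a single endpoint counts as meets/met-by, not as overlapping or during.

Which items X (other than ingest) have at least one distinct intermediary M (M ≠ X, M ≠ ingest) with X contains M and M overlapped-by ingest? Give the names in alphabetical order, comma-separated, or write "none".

Target ingest = [68, 200].
Intermediaries M with M overlapped-by ingest: backup, demo, interview, load_test.
Via backup — items with X contains backup: none.
Via demo — items with X contains demo: interview, load_test.
Via interview — items with X contains interview: none.
Via load_test — items with X contains load_test: none.
Union: interview, load_test.

interview, load_test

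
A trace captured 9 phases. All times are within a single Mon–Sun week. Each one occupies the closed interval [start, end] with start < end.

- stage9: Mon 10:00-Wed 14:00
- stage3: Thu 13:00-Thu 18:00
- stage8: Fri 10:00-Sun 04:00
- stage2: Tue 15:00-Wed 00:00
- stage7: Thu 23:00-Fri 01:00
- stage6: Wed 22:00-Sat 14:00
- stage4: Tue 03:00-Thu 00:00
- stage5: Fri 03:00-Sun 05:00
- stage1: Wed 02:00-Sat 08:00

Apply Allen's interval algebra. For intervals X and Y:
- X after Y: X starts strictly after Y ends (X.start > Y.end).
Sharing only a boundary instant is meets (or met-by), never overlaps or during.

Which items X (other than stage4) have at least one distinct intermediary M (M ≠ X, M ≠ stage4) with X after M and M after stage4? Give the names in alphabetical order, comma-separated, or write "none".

stage5, stage7, stage8

Target stage4 = [Tue 03:00, Thu 00:00].
Intermediaries M with M after stage4: stage3, stage5, stage7, stage8.
Via stage3 — items with X after stage3: stage5, stage7, stage8.
Via stage5 — items with X after stage5: none.
Via stage7 — items with X after stage7: stage5, stage8.
Via stage8 — items with X after stage8: none.
Union: stage5, stage7, stage8.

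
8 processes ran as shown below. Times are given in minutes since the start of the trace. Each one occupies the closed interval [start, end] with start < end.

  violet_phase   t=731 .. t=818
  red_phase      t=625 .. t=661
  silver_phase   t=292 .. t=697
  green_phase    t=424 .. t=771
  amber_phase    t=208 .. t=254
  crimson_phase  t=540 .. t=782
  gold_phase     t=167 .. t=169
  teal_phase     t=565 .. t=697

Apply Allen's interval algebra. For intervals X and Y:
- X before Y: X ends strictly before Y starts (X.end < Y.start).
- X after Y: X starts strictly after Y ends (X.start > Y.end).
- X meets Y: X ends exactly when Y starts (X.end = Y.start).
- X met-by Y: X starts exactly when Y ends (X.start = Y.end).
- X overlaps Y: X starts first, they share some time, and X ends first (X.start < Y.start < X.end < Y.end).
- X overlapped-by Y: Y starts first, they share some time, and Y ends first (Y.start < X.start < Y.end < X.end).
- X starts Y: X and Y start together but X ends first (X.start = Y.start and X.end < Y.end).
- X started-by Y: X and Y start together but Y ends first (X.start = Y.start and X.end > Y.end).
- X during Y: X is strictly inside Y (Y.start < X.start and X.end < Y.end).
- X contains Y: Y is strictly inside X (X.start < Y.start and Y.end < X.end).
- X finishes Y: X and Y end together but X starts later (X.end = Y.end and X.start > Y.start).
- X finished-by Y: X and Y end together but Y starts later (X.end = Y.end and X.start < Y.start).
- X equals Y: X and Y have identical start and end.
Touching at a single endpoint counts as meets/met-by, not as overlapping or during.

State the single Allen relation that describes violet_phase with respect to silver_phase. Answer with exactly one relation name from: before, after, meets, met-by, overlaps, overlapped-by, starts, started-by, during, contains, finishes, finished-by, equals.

after

violet_phase = [t=731, t=818]; silver_phase = [t=292, t=697].
Compare endpoints: violet_phase.start > silver_phase.start, violet_phase.start > silver_phase.end, violet_phase.end > silver_phase.start, violet_phase.end > silver_phase.end.
That pattern is 'after'.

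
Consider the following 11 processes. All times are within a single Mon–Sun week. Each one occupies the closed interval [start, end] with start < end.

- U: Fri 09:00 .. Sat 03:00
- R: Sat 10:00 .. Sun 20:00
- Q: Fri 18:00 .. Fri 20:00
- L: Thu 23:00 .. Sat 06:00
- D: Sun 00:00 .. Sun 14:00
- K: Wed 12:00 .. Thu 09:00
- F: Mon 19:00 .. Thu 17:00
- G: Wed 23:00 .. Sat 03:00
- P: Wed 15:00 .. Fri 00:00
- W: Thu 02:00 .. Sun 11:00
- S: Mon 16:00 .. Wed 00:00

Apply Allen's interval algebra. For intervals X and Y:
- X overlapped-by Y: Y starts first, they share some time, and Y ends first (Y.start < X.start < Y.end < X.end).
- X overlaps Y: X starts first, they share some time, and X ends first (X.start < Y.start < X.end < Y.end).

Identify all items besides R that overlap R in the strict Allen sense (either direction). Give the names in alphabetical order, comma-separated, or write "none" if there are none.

Target R = [Sat 10:00, Sun 20:00].
D [Sun 00:00, Sun 14:00] → during → no.
F [Mon 19:00, Thu 17:00] → before → no.
G [Wed 23:00, Sat 03:00] → before → no.
K [Wed 12:00, Thu 09:00] → before → no.
L [Thu 23:00, Sat 06:00] → before → no.
P [Wed 15:00, Fri 00:00] → before → no.
Q [Fri 18:00, Fri 20:00] → before → no.
S [Mon 16:00, Wed 00:00] → before → no.
U [Fri 09:00, Sat 03:00] → before → no.
W [Thu 02:00, Sun 11:00] → overlaps → yes.
Result: W.

W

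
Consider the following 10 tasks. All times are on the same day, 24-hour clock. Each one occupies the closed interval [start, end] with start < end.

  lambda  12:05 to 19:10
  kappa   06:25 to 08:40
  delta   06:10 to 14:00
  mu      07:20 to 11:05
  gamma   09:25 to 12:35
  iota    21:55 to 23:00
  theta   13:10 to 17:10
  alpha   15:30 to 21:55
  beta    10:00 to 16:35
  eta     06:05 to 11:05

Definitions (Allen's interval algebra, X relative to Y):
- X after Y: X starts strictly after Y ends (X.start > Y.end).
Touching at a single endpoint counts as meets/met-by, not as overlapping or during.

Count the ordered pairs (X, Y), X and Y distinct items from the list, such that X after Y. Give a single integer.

Checking all 90 ordered pairs for relation 'after'; matching pairs in alphabetical order:
(alpha, delta): alpha after delta ✓
(alpha, eta): alpha after eta ✓
(alpha, gamma): alpha after gamma ✓
(alpha, kappa): alpha after kappa ✓
(alpha, mu): alpha after mu ✓
(beta, kappa): beta after kappa ✓
(gamma, kappa): gamma after kappa ✓
(iota, beta): iota after beta ✓
(iota, delta): iota after delta ✓
(iota, eta): iota after eta ✓
(iota, gamma): iota after gamma ✓
(iota, kappa): iota after kappa ✓
(iota, lambda): iota after lambda ✓
(iota, mu): iota after mu ✓
(iota, theta): iota after theta ✓
(lambda, eta): lambda after eta ✓
(lambda, kappa): lambda after kappa ✓
(lambda, mu): lambda after mu ✓
(theta, eta): theta after eta ✓
(theta, gamma): theta after gamma ✓
(theta, kappa): theta after kappa ✓
(theta, mu): theta after mu ✓
Count: 22.

22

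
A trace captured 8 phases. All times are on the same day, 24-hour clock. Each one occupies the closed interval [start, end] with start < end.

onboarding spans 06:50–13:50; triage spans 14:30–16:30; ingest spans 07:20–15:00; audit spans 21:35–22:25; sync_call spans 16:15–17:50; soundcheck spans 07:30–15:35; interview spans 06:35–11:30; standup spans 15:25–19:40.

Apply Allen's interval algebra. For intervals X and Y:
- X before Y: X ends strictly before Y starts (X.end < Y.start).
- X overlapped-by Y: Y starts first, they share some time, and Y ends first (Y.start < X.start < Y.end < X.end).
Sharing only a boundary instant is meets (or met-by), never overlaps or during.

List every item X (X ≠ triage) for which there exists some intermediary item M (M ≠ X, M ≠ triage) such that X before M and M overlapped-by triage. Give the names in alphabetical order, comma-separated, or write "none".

Target triage = [14:30, 16:30].
Intermediaries M with M overlapped-by triage: standup, sync_call.
Via standup — items with X before standup: ingest, interview, onboarding.
Via sync_call — items with X before sync_call: ingest, interview, onboarding, soundcheck.
Union: ingest, interview, onboarding, soundcheck.

ingest, interview, onboarding, soundcheck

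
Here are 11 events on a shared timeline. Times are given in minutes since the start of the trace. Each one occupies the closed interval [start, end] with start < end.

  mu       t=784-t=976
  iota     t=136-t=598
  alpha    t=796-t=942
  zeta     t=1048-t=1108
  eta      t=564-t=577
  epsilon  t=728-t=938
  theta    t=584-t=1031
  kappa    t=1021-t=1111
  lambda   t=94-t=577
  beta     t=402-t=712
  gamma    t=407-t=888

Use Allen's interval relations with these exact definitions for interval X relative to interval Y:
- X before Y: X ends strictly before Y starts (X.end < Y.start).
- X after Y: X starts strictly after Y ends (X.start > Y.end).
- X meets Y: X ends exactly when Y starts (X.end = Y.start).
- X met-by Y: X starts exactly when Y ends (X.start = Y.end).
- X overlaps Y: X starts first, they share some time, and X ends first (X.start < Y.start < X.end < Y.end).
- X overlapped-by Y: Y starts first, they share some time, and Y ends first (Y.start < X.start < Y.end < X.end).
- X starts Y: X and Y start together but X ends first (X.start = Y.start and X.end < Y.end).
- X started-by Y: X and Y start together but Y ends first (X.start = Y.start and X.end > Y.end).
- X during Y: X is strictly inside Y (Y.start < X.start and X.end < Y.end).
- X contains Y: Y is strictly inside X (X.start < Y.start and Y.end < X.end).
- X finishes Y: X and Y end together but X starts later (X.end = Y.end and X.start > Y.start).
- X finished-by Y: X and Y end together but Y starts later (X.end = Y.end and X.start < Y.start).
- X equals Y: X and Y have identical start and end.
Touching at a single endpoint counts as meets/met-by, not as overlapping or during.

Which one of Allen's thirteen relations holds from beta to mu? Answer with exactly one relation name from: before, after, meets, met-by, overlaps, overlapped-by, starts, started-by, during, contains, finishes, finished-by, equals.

beta = [t=402, t=712]; mu = [t=784, t=976].
Compare endpoints: beta.start < mu.start, beta.start < mu.end, beta.end < mu.start, beta.end < mu.end.
That pattern is 'before'.

before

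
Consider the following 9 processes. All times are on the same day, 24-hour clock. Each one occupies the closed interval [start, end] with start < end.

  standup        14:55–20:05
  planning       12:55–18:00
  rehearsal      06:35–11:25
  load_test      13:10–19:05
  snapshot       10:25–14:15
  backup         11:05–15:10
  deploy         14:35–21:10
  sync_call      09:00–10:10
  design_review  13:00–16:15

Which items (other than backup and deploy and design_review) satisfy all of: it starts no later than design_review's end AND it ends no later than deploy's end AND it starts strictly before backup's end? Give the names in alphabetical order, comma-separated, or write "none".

Conditions: its start is no later than design_review's end (X.start <= 16:15) AND its end is no later than deploy's end (X.end <= 21:10) AND its start is strictly before backup's end (X.start < 15:10).
load_test: start 13:10 <= 16:15? ✓; end 19:05 <= 21:10? ✓; start 13:10 < 15:10? ✓ → yes.
planning: start 12:55 <= 16:15? ✓; end 18:00 <= 21:10? ✓; start 12:55 < 15:10? ✓ → yes.
rehearsal: start 06:35 <= 16:15? ✓; end 11:25 <= 21:10? ✓; start 06:35 < 15:10? ✓ → yes.
snapshot: start 10:25 <= 16:15? ✓; end 14:15 <= 21:10? ✓; start 10:25 < 15:10? ✓ → yes.
standup: start 14:55 <= 16:15? ✓; end 20:05 <= 21:10? ✓; start 14:55 < 15:10? ✓ → yes.
sync_call: start 09:00 <= 16:15? ✓; end 10:10 <= 21:10? ✓; start 09:00 < 15:10? ✓ → yes.
Result: load_test, planning, rehearsal, snapshot, standup, sync_call.

load_test, planning, rehearsal, snapshot, standup, sync_call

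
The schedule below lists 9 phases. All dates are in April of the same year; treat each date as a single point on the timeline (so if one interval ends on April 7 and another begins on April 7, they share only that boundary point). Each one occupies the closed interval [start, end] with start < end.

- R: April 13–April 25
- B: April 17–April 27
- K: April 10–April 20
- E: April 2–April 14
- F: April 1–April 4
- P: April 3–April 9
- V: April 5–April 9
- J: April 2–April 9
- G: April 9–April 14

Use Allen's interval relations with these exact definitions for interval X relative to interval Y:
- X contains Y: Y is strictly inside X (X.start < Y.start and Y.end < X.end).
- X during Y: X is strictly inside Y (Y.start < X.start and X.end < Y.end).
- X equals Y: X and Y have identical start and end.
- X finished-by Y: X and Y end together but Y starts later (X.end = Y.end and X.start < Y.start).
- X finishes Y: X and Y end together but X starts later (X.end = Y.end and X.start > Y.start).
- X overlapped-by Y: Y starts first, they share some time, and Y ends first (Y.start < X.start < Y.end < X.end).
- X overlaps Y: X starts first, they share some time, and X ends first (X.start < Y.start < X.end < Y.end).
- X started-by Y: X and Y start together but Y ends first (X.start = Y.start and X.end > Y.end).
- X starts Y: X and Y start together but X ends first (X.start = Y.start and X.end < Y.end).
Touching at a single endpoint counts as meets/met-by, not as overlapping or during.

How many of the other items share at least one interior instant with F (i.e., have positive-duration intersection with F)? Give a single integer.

Target F = [April 1, April 4].
B [April 17, April 27] → after → no.
E [April 2, April 14] → overlapped-by → counts.
G [April 9, April 14] → after → no.
J [April 2, April 9] → overlapped-by → counts.
K [April 10, April 20] → after → no.
P [April 3, April 9] → overlapped-by → counts.
R [April 13, April 25] → after → no.
V [April 5, April 9] → after → no.
Total: 3.

3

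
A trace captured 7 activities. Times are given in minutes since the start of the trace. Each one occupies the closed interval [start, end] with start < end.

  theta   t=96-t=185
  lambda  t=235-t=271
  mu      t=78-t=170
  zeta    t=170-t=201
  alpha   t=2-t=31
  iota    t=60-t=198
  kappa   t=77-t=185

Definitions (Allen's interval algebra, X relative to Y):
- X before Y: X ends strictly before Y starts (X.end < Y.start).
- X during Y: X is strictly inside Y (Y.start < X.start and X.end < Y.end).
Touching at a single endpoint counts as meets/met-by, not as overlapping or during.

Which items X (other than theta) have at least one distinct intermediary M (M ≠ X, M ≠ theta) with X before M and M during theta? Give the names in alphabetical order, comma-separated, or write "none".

none

Target theta = [t=96, t=185].
Intermediaries M with M during theta: none.
Union: none.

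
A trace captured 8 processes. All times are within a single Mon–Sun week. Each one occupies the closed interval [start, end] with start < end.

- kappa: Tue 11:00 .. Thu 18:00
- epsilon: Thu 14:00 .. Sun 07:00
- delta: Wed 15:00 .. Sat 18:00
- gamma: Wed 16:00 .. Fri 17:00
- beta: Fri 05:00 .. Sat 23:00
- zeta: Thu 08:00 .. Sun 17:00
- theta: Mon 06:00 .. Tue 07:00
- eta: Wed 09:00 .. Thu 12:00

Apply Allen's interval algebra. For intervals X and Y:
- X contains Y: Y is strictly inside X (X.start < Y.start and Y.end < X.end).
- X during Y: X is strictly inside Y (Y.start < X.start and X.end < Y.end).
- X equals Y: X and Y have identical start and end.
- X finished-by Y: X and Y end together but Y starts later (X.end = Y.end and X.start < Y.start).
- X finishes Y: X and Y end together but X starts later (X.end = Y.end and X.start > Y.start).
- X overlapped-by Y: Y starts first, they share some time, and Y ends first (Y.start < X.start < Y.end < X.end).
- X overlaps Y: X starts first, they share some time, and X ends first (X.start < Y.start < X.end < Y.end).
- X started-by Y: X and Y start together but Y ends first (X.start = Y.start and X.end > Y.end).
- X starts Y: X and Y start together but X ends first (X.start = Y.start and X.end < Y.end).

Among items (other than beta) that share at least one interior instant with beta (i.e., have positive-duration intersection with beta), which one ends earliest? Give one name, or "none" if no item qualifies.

Target beta = [Fri 05:00, Sat 23:00].
delta [Wed 15:00, Sat 18:00] → overlaps → candidate.
epsilon [Thu 14:00, Sun 07:00] → contains → candidate.
eta [Wed 09:00, Thu 12:00] → before → excluded.
gamma [Wed 16:00, Fri 17:00] → overlaps → candidate.
kappa [Tue 11:00, Thu 18:00] → before → excluded.
theta [Mon 06:00, Tue 07:00] → before → excluded.
zeta [Thu 08:00, Sun 17:00] → contains → candidate.
Among candidates, earliest end is Fri 17:00 → gamma.

gamma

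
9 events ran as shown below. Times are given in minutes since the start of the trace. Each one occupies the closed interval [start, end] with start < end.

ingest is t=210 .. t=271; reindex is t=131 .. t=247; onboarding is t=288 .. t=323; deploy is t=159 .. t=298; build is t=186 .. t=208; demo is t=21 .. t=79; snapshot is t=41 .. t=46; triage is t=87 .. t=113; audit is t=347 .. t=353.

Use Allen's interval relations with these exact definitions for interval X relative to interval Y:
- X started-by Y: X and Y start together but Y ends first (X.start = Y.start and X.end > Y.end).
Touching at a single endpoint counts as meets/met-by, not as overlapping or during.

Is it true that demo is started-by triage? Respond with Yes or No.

demo = [t=21, t=79], triage = [t=87, t=113].
Actual relation of demo to triage: before.
Asked whether 'started-by' holds → No.

No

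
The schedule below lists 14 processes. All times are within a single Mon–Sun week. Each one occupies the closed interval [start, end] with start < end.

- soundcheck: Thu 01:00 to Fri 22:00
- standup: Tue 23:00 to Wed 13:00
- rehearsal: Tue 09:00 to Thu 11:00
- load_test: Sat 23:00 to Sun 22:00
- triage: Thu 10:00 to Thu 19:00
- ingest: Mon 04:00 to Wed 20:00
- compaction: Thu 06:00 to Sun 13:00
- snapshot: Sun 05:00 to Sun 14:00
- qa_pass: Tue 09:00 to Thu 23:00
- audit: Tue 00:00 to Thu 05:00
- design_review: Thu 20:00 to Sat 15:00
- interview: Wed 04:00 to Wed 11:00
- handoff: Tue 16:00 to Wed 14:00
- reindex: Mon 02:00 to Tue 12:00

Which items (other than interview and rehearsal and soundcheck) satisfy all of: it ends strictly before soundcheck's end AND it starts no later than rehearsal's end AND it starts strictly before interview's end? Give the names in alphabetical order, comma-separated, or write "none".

Conditions: its end is strictly before soundcheck's end (X.end < Fri 22:00) AND its start is no later than rehearsal's end (X.start <= Thu 11:00) AND its start is strictly before interview's end (X.start < Wed 11:00).
audit: end Thu 05:00 < Fri 22:00? ✓; start Tue 00:00 <= Thu 11:00? ✓; start Tue 00:00 < Wed 11:00? ✓ → yes.
compaction: end Sun 13:00 < Fri 22:00? ✗; start Thu 06:00 <= Thu 11:00? ✓; start Thu 06:00 < Wed 11:00? ✗ → no.
design_review: end Sat 15:00 < Fri 22:00? ✗; start Thu 20:00 <= Thu 11:00? ✗; start Thu 20:00 < Wed 11:00? ✗ → no.
handoff: end Wed 14:00 < Fri 22:00? ✓; start Tue 16:00 <= Thu 11:00? ✓; start Tue 16:00 < Wed 11:00? ✓ → yes.
ingest: end Wed 20:00 < Fri 22:00? ✓; start Mon 04:00 <= Thu 11:00? ✓; start Mon 04:00 < Wed 11:00? ✓ → yes.
load_test: end Sun 22:00 < Fri 22:00? ✗; start Sat 23:00 <= Thu 11:00? ✗; start Sat 23:00 < Wed 11:00? ✗ → no.
qa_pass: end Thu 23:00 < Fri 22:00? ✓; start Tue 09:00 <= Thu 11:00? ✓; start Tue 09:00 < Wed 11:00? ✓ → yes.
reindex: end Tue 12:00 < Fri 22:00? ✓; start Mon 02:00 <= Thu 11:00? ✓; start Mon 02:00 < Wed 11:00? ✓ → yes.
snapshot: end Sun 14:00 < Fri 22:00? ✗; start Sun 05:00 <= Thu 11:00? ✗; start Sun 05:00 < Wed 11:00? ✗ → no.
standup: end Wed 13:00 < Fri 22:00? ✓; start Tue 23:00 <= Thu 11:00? ✓; start Tue 23:00 < Wed 11:00? ✓ → yes.
triage: end Thu 19:00 < Fri 22:00? ✓; start Thu 10:00 <= Thu 11:00? ✓; start Thu 10:00 < Wed 11:00? ✗ → no.
Result: audit, handoff, ingest, qa_pass, reindex, standup.

audit, handoff, ingest, qa_pass, reindex, standup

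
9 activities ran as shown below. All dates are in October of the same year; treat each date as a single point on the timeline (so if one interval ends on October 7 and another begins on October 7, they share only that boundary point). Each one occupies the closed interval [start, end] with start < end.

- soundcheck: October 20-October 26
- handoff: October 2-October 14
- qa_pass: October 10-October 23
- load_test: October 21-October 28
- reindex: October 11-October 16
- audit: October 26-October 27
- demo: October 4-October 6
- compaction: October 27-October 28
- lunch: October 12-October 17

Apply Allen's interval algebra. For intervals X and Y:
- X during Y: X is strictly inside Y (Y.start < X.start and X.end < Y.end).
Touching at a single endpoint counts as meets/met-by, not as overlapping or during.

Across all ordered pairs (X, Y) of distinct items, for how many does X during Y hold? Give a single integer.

Checking all 72 ordered pairs for relation 'during'; matching pairs in alphabetical order:
(audit, load_test): audit during load_test ✓
(demo, handoff): demo during handoff ✓
(lunch, qa_pass): lunch during qa_pass ✓
(reindex, qa_pass): reindex during qa_pass ✓
Count: 4.

4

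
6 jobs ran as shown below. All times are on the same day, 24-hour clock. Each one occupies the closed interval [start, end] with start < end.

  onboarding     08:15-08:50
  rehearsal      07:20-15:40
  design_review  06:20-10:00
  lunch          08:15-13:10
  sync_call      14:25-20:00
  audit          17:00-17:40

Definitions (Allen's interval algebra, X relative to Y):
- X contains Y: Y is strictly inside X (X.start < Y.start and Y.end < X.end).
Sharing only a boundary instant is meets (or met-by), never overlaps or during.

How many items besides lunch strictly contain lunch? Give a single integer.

Target lunch = [08:15, 13:10].
audit [17:00, 17:40] → after → no.
design_review [06:20, 10:00] → overlaps → no.
onboarding [08:15, 08:50] → starts → no.
rehearsal [07:20, 15:40] → contains → counts.
sync_call [14:25, 20:00] → after → no.
Total: 1.

1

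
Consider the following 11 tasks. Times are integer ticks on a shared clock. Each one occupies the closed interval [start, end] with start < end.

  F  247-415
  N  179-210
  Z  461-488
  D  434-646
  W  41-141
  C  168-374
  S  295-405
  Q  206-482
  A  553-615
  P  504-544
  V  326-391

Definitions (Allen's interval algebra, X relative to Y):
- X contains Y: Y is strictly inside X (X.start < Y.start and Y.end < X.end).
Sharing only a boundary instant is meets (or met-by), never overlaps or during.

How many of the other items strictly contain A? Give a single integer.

1

Target A = [553, 615].
C [168, 374] → before → no.
D [434, 646] → contains → counts.
F [247, 415] → before → no.
N [179, 210] → before → no.
P [504, 544] → before → no.
Q [206, 482] → before → no.
S [295, 405] → before → no.
V [326, 391] → before → no.
W [41, 141] → before → no.
Z [461, 488] → before → no.
Total: 1.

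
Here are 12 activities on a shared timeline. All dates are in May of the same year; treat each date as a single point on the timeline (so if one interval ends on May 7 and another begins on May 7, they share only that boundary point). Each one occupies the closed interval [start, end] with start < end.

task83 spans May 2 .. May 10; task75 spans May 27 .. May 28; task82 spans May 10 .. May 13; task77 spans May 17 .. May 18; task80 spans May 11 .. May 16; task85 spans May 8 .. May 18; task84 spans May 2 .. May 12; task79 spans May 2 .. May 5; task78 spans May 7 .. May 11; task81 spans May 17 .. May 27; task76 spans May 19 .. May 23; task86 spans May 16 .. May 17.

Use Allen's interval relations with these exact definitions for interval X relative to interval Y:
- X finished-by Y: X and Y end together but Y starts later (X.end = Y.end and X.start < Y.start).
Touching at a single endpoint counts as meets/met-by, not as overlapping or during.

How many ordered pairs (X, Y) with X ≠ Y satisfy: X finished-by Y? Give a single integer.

1

Checking all 132 ordered pairs for relation 'finished-by'; matching pairs in alphabetical order:
(task85, task77): task85 finished-by task77 ✓
Count: 1.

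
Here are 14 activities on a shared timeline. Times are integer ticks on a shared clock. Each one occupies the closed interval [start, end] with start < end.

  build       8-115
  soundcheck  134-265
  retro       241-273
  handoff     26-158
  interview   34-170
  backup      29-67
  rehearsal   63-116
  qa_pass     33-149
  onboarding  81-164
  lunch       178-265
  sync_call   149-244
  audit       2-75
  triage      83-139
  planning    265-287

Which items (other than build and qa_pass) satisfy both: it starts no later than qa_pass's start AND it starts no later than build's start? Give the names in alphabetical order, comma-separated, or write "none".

Conditions: its start is no later than qa_pass's start (X.start <= 33) AND its start is no later than build's start (X.start <= 8).
audit: start 2 <= 33? ✓; start 2 <= 8? ✓ → yes.
backup: start 29 <= 33? ✓; start 29 <= 8? ✗ → no.
handoff: start 26 <= 33? ✓; start 26 <= 8? ✗ → no.
interview: start 34 <= 33? ✗; start 34 <= 8? ✗ → no.
lunch: start 178 <= 33? ✗; start 178 <= 8? ✗ → no.
onboarding: start 81 <= 33? ✗; start 81 <= 8? ✗ → no.
planning: start 265 <= 33? ✗; start 265 <= 8? ✗ → no.
rehearsal: start 63 <= 33? ✗; start 63 <= 8? ✗ → no.
retro: start 241 <= 33? ✗; start 241 <= 8? ✗ → no.
soundcheck: start 134 <= 33? ✗; start 134 <= 8? ✗ → no.
sync_call: start 149 <= 33? ✗; start 149 <= 8? ✗ → no.
triage: start 83 <= 33? ✗; start 83 <= 8? ✗ → no.
Result: audit.

audit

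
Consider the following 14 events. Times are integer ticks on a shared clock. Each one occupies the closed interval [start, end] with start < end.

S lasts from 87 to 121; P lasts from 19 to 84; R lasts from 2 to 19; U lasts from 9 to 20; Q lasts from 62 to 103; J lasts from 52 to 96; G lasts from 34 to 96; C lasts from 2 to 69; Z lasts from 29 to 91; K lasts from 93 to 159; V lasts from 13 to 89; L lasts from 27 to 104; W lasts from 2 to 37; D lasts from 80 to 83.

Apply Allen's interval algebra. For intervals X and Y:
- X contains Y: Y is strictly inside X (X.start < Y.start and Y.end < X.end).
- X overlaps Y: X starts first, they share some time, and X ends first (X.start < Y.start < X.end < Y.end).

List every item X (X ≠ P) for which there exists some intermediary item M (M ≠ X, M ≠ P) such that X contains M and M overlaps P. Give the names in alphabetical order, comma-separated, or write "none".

C, W

Target P = [19, 84].
Intermediaries M with M overlaps P: C, U, W.
Via C — items with X contains C: none.
Via U — items with X contains U: C, W.
Via W — items with X contains W: none.
Union: C, W.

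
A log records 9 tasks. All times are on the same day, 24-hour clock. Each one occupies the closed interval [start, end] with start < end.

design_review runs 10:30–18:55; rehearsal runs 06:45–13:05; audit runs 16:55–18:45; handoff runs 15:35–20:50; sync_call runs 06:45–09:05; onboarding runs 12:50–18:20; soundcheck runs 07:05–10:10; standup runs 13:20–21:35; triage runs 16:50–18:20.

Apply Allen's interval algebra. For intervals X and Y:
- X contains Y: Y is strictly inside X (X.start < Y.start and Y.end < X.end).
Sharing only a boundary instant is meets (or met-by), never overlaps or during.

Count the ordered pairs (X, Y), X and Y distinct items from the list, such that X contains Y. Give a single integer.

9

Checking all 72 ordered pairs for relation 'contains'; matching pairs in alphabetical order:
(design_review, audit): design_review contains audit ✓
(design_review, onboarding): design_review contains onboarding ✓
(design_review, triage): design_review contains triage ✓
(handoff, audit): handoff contains audit ✓
(handoff, triage): handoff contains triage ✓
(rehearsal, soundcheck): rehearsal contains soundcheck ✓
(standup, audit): standup contains audit ✓
(standup, handoff): standup contains handoff ✓
(standup, triage): standup contains triage ✓
Count: 9.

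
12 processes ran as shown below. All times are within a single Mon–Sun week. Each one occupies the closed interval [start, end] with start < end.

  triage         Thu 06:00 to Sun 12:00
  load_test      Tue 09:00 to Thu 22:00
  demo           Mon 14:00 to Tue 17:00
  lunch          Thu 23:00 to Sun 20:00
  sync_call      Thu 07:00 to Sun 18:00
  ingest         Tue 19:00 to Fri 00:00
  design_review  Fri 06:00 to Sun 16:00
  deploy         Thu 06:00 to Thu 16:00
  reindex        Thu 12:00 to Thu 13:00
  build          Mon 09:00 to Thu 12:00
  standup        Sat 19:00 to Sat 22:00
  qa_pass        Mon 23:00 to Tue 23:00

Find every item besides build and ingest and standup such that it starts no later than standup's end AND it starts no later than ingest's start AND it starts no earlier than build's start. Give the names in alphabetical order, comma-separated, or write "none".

demo, load_test, qa_pass

Conditions: its start is no later than standup's end (X.start <= Sat 22:00) AND its start is no later than ingest's start (X.start <= Tue 19:00) AND its start is no earlier than build's start (X.start >= Mon 09:00).
demo: start Mon 14:00 <= Sat 22:00? ✓; start Mon 14:00 <= Tue 19:00? ✓; start Mon 14:00 >= Mon 09:00? ✓ → yes.
deploy: start Thu 06:00 <= Sat 22:00? ✓; start Thu 06:00 <= Tue 19:00? ✗; start Thu 06:00 >= Mon 09:00? ✓ → no.
design_review: start Fri 06:00 <= Sat 22:00? ✓; start Fri 06:00 <= Tue 19:00? ✗; start Fri 06:00 >= Mon 09:00? ✓ → no.
load_test: start Tue 09:00 <= Sat 22:00? ✓; start Tue 09:00 <= Tue 19:00? ✓; start Tue 09:00 >= Mon 09:00? ✓ → yes.
lunch: start Thu 23:00 <= Sat 22:00? ✓; start Thu 23:00 <= Tue 19:00? ✗; start Thu 23:00 >= Mon 09:00? ✓ → no.
qa_pass: start Mon 23:00 <= Sat 22:00? ✓; start Mon 23:00 <= Tue 19:00? ✓; start Mon 23:00 >= Mon 09:00? ✓ → yes.
reindex: start Thu 12:00 <= Sat 22:00? ✓; start Thu 12:00 <= Tue 19:00? ✗; start Thu 12:00 >= Mon 09:00? ✓ → no.
sync_call: start Thu 07:00 <= Sat 22:00? ✓; start Thu 07:00 <= Tue 19:00? ✗; start Thu 07:00 >= Mon 09:00? ✓ → no.
triage: start Thu 06:00 <= Sat 22:00? ✓; start Thu 06:00 <= Tue 19:00? ✗; start Thu 06:00 >= Mon 09:00? ✓ → no.
Result: demo, load_test, qa_pass.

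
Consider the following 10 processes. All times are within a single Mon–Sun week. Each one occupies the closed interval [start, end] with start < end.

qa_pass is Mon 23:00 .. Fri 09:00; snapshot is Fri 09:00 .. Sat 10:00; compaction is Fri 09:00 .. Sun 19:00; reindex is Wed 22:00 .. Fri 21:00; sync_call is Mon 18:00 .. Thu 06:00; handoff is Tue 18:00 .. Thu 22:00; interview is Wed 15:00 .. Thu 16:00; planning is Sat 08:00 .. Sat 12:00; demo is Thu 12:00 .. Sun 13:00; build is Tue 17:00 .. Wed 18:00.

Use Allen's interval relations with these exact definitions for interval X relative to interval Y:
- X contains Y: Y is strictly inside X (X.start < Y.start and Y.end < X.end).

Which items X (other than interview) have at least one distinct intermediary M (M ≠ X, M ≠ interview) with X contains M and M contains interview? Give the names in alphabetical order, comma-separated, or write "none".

qa_pass

Target interview = [Wed 15:00, Thu 16:00].
Intermediaries M with M contains interview: handoff, qa_pass.
Via handoff — items with X contains handoff: qa_pass.
Via qa_pass — items with X contains qa_pass: none.
Union: qa_pass.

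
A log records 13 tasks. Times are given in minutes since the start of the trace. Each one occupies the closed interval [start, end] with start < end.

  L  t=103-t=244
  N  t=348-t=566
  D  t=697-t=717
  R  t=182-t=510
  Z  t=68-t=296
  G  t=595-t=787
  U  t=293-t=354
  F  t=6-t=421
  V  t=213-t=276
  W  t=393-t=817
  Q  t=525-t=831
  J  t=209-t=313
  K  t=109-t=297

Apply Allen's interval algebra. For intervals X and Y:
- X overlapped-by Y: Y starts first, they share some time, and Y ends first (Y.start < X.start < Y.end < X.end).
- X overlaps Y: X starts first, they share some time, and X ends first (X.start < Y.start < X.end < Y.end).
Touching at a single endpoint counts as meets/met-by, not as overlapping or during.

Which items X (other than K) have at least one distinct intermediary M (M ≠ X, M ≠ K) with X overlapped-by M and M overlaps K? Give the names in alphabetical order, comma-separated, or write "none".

J, R, U, V

Target K = [t=109, t=297].
Intermediaries M with M overlaps K: L, Z.
Via L — items with X overlapped-by L: J, R, V.
Via Z — items with X overlapped-by Z: J, R, U.
Union: J, R, U, V.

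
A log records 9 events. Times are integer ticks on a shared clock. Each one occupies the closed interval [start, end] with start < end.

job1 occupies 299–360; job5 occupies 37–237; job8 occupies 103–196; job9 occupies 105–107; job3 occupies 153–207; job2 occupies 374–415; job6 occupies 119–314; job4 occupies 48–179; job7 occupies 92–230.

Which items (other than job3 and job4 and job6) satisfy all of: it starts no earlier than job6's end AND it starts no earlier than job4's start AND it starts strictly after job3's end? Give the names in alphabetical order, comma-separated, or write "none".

Conditions: its start is no earlier than job6's end (X.start >= 314) AND its start is no earlier than job4's start (X.start >= 48) AND its start is strictly after job3's end (X.start > 207).
job1: start 299 >= 314? ✗; start 299 >= 48? ✓; start 299 > 207? ✓ → no.
job2: start 374 >= 314? ✓; start 374 >= 48? ✓; start 374 > 207? ✓ → yes.
job5: start 37 >= 314? ✗; start 37 >= 48? ✗; start 37 > 207? ✗ → no.
job7: start 92 >= 314? ✗; start 92 >= 48? ✓; start 92 > 207? ✗ → no.
job8: start 103 >= 314? ✗; start 103 >= 48? ✓; start 103 > 207? ✗ → no.
job9: start 105 >= 314? ✗; start 105 >= 48? ✓; start 105 > 207? ✗ → no.
Result: job2.

job2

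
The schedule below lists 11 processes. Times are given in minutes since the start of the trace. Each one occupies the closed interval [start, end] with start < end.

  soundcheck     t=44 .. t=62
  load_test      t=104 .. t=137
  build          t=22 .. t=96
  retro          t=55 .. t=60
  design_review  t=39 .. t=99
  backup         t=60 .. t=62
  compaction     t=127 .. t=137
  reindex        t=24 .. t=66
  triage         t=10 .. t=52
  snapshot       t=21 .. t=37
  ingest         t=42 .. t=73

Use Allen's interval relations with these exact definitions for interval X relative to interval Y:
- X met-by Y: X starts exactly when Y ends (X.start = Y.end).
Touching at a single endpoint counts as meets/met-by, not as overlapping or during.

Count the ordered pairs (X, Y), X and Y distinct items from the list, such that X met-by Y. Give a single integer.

Checking all 110 ordered pairs for relation 'met-by'; matching pairs in alphabetical order:
(backup, retro): backup met-by retro ✓
Count: 1.

1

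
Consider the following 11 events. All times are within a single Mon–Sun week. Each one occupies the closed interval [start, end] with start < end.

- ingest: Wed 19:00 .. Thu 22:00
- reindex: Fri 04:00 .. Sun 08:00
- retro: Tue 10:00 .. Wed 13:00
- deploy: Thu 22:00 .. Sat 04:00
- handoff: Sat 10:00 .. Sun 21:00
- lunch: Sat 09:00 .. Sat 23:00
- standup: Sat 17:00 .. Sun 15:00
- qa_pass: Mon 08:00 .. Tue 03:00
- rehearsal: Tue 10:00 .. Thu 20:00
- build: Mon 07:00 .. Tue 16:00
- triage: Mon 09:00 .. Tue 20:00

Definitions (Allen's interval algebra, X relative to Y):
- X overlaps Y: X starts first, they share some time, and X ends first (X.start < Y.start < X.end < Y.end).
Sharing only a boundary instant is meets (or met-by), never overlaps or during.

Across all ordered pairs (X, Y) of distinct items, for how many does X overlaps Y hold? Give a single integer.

12

Checking all 110 ordered pairs for relation 'overlaps'; matching pairs in alphabetical order:
(build, rehearsal): build overlaps rehearsal ✓
(build, retro): build overlaps retro ✓
(build, triage): build overlaps triage ✓
(deploy, reindex): deploy overlaps reindex ✓
(lunch, handoff): lunch overlaps handoff ✓
(lunch, standup): lunch overlaps standup ✓
(qa_pass, triage): qa_pass overlaps triage ✓
(rehearsal, ingest): rehearsal overlaps ingest ✓
(reindex, handoff): reindex overlaps handoff ✓
(reindex, standup): reindex overlaps standup ✓
(triage, rehearsal): triage overlaps rehearsal ✓
(triage, retro): triage overlaps retro ✓
Count: 12.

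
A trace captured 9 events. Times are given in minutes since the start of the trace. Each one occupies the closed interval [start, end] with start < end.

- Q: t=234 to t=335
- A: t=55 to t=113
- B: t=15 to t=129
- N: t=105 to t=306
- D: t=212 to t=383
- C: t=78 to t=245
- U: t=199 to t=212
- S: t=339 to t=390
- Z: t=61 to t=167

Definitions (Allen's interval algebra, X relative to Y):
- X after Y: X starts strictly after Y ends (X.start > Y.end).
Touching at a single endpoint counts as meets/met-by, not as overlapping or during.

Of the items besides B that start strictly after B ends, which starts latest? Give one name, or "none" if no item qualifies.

S

Target B = [t=15, t=129].
A [t=55, t=113] → during → excluded.
C [t=78, t=245] → overlapped-by → excluded.
D [t=212, t=383] → after → candidate.
N [t=105, t=306] → overlapped-by → excluded.
Q [t=234, t=335] → after → candidate.
S [t=339, t=390] → after → candidate.
U [t=199, t=212] → after → candidate.
Z [t=61, t=167] → overlapped-by → excluded.
Among candidates, latest start is t=339 → S.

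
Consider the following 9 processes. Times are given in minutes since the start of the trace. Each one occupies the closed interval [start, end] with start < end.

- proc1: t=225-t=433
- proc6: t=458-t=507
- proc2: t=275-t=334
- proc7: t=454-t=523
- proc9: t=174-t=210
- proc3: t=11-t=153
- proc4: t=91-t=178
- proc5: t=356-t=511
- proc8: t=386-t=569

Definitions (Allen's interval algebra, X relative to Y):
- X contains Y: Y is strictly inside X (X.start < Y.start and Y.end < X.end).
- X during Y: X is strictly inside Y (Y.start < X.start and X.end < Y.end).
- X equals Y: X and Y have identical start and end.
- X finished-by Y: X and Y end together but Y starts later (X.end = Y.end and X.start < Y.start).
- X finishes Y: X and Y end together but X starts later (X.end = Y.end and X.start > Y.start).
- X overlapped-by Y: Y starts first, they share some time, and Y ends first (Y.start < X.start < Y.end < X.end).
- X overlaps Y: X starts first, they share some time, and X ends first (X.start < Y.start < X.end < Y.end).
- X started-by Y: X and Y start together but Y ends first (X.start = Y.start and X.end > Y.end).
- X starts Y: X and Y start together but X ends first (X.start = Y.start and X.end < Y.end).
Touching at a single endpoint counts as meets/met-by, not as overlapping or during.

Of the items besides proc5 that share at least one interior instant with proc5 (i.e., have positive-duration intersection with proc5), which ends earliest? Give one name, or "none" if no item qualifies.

Target proc5 = [t=356, t=511].
proc1 [t=225, t=433] → overlaps → candidate.
proc2 [t=275, t=334] → before → excluded.
proc3 [t=11, t=153] → before → excluded.
proc4 [t=91, t=178] → before → excluded.
proc6 [t=458, t=507] → during → candidate.
proc7 [t=454, t=523] → overlapped-by → candidate.
proc8 [t=386, t=569] → overlapped-by → candidate.
proc9 [t=174, t=210] → before → excluded.
Among candidates, earliest end is t=433 → proc1.

proc1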